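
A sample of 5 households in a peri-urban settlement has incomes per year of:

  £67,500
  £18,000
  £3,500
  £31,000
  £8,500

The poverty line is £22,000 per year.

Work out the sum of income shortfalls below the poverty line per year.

Below z: £3,500, £8,500, £18,000 (q = 3 of N = 5).
Individual gaps: 22000−3500 = 18500; 22000−8500 = 13500; 22000−18000 = 4000.
Aggregate gap = £36,000.

£36,000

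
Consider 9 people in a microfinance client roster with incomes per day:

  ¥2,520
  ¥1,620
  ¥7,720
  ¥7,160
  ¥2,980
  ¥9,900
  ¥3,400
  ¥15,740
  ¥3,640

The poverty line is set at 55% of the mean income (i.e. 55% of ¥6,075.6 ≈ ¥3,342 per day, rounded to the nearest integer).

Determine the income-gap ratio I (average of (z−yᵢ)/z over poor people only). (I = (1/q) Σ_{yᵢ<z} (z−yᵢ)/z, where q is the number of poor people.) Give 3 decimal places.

Below the line: ¥1,620, ¥2,520, ¥2,980 (q = 3 of N = 9).
Shortfall ratios (z−y)/z: 0.5153, 0.2460, 0.1083; sum = 0.869539.
I averages over the q = 3 poor units only: 0.869539 / 3 = 0.290.

0.290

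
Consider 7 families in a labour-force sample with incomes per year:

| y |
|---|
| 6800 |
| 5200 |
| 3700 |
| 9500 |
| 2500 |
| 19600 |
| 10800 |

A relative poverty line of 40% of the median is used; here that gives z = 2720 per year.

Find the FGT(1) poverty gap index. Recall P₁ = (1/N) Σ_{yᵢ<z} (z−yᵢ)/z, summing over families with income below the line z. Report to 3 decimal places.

0.012

Poor units: 2500 (q = 1 of N = 7).
Normalized shortfalls: (2720−2500)/2720 = 0.0809.
Σ = 0.080882. Dividing by the full population N = 7 gives P₁ = 0.012.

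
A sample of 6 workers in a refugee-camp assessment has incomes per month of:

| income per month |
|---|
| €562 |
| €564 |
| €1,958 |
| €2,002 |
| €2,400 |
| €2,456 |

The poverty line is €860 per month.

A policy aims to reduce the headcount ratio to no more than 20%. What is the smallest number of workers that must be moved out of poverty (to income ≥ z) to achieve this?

Currently q = 2 of N = 6 are below the line (H = 0.333).
A headcount ratio of at most 20% allows at most ⌊0.20 × 6⌋ = 1 poor workers.
So at least 2 − 1 = 1 must be lifted.

1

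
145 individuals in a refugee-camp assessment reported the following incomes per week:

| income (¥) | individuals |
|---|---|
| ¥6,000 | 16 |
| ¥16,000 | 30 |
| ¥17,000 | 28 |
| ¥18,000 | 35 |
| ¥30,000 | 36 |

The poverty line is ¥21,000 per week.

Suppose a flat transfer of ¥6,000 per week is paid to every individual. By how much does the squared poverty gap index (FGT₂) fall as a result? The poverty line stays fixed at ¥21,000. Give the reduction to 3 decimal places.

Before: below the line — 16×¥6,000, 30×¥16,000, 28×¥17,000, 35×¥18,000; squared poverty gap index (FGT₂) = 0.07996.
After the ¥6,000 transfer: below the line — 16×¥12,000; squared poverty gap index (FGT₂) = 0.02027.
Reduction = 0.07996 − 0.02027 = 0.060.

0.060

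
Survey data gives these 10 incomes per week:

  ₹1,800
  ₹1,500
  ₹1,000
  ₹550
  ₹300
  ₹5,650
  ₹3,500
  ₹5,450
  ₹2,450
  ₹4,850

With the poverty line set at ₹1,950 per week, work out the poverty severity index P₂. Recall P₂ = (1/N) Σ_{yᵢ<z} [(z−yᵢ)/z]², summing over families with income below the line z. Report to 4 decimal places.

0.1528

Incomes under z: ₹300, ₹550, ₹1,000, ₹1,500, ₹1,800 (q = 5 of N = 10).
Relative gaps: (1950−300)/1950 = 0.8462; (1950−550)/1950 = 0.7179; (1950−1000)/1950 = 0.4872; (1950−1500)/1950 = 0.2308; (1950−1800)/1950 = 0.0769.
Squared: 0.7160; 0.5155; 0.2373; 0.0533; 0.0059.
Sum = 1.527942; P₂ = 1.527942 / 10 = 0.1528.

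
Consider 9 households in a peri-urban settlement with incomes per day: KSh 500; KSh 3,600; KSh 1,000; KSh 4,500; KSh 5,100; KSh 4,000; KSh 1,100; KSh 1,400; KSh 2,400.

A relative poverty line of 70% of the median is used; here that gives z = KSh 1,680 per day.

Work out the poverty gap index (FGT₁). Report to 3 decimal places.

0.180

Below the line: KSh 500, KSh 1,000, KSh 1,100, KSh 1,400 (q = 4 of N = 9).
Shortfall ratios: (1680−500)/1680 = 0.7024; (1680−1000)/1680 = 0.4048; (1680−1100)/1680 = 0.3452; (1680−1400)/1680 = 0.1667.
Sum of shortfalls = 1.619048; P₁ averages over all N: 1.619048 / 9 = 0.180.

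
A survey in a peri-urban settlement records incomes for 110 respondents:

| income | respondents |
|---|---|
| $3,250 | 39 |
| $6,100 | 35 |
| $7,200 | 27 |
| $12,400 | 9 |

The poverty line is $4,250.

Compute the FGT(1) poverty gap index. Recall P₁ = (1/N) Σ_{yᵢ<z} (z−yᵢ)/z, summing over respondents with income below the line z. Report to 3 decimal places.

Below z: 39×$3,250 (q = 39 of N = 110).
Shortfall ratios: (4250−3250)/4250 = 0.2353 (×39).
Sum of shortfalls = 9.176471; P₁ averages over all N: 9.176471 / 110 = 0.083.

0.083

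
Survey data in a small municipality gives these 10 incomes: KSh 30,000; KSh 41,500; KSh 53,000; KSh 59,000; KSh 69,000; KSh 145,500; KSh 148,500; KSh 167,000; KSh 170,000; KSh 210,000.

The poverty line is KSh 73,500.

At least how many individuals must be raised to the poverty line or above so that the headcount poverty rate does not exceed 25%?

5 of the 10 individuals are poor, so H = 5/10 = 0.500.
A headcount ratio of at most 25% allows at most ⌊0.25 × 10⌋ = 2 poor individuals.
So at least 5 − 2 = 3 must be lifted.

3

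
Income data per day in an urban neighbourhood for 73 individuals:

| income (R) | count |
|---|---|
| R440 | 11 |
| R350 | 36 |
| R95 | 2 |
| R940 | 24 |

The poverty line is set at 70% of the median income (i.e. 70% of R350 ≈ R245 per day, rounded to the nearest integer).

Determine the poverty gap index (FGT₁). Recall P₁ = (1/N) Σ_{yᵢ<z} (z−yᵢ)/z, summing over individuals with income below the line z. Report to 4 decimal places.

Below z: 2×R95 (q = 2 of N = 73).
Gap ratios (z−y)/z: (245−95)/245 = 0.6122 (×2).
Sum of shortfalls = 1.224490; P₁ averages over all N: 1.224490 / 73 = 0.0168.

0.0168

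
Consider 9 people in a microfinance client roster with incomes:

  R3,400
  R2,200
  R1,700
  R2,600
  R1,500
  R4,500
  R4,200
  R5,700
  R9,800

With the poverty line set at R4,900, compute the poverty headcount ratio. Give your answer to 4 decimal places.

7 of the 9 people have income below R4,900.
H = 7/9 = 0.7778.

0.7778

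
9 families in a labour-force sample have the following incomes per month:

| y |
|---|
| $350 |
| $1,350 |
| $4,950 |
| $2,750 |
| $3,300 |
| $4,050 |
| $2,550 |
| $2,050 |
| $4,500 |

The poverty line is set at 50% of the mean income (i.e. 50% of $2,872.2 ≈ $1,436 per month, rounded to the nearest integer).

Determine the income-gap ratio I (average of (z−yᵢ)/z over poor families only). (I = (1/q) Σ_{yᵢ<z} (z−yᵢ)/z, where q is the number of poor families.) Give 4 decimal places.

0.4081

Poor units: $350, $1,350 (q = 2 of N = 9).
Relative gaps: 0.7563, 0.0599; sum = 0.816156.
The income-gap ratio divides by q (the poor only): 0.816156 / 2 = 0.4081.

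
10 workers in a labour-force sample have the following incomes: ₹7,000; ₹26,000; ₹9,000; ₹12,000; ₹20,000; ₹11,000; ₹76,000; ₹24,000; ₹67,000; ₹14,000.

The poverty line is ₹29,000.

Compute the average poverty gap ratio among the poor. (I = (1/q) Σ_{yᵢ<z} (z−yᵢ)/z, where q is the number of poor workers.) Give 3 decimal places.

Below the line: ₹7,000, ₹9,000, ₹11,000, ₹12,000, ₹14,000, ₹20,000, ₹24,000, ₹26,000 (q = 8 of N = 10).
Relative gaps: 0.7586, 0.6897, 0.6207, 0.5862, 0.5172, 0.3103, 0.1724, 0.1034; sum = 3.758621.
I averages over the q = 8 poor units only: 3.758621 / 8 = 0.470.

0.470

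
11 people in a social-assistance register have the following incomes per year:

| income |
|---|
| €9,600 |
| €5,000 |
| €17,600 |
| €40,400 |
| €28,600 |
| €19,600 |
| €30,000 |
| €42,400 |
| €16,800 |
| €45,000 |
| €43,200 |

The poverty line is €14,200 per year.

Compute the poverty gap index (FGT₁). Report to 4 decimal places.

0.0883

Incomes under z: €5,000, €9,600 (q = 2 of N = 11).
Relative gaps: (14200−5000)/14200 = 0.6479; (14200−9600)/14200 = 0.3239.
Σ = 0.971831. Dividing by the full population N = 11 gives P₁ = 0.0883.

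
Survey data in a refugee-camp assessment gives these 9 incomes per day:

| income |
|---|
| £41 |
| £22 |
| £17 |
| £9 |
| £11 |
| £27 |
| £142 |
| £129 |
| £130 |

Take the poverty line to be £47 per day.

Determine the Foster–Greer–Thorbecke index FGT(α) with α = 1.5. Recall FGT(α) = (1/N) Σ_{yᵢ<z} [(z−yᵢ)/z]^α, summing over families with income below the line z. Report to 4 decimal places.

0.2909

Below z: £9, £11, £17, £22, £27, £41 (q = 6 of N = 9).
Shortfall ratios: (47−9)/47 = 0.8085; (47−11)/47 = 0.7660; (47−17)/47 = 0.6383; (47−22)/47 = 0.5319; (47−27)/47 = 0.4255; (47−41)/47 = 0.1277.
Raised to α = 1.5: 0.72699; 0.67036; 0.50996; 0.38794; 0.27759; 0.04561.
Sum = 2.618445; FGT(1.5) = 2.618445 / 9 = 0.2909.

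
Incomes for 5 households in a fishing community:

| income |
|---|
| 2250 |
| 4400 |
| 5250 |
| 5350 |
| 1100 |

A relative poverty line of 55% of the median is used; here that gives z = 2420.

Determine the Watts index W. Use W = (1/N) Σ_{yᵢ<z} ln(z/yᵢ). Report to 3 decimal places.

0.172

Poor units: 1100, 2250 (q = 2 of N = 5).
Log shortfalls: ln(2420/1100) = 0.7885; ln(2420/2250) = 0.0728.
W = 0.861295 / 5 = 0.172.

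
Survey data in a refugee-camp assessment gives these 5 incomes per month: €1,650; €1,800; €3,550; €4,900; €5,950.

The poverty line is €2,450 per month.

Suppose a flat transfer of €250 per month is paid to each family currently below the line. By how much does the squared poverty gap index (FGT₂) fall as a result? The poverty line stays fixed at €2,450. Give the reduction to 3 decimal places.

Before: below the line — €1,650, €1,800; squared poverty gap index (FGT₂) = 0.03540.
After the €250 transfer: below the line — €1,900, €2,050; squared poverty gap index (FGT₂) = 0.01541.
Reduction = 0.03540 − 0.01541 = 0.020.

0.020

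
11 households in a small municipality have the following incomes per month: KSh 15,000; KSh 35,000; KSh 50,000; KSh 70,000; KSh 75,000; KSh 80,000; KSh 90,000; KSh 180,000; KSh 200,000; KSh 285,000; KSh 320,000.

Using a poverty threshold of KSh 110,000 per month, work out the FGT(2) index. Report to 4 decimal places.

0.1681

Incomes under z: KSh 15,000, KSh 35,000, KSh 50,000, KSh 70,000, KSh 75,000, KSh 80,000, KSh 90,000 (q = 7 of N = 11).
Shortfall ratios: (110000−15000)/110000 = 0.8636; (110000−35000)/110000 = 0.6818; (110000−50000)/110000 = 0.5455; (110000−70000)/110000 = 0.3636; (110000−75000)/110000 = 0.3182; (110000−80000)/110000 = 0.2727; (110000−90000)/110000 = 0.1818.
Squared: 0.7459; 0.4649; 0.2975; 0.1322; 0.1012; 0.0744; 0.0331.
Sum = 1.849174; P₂ = 1.849174 / 11 = 0.1681.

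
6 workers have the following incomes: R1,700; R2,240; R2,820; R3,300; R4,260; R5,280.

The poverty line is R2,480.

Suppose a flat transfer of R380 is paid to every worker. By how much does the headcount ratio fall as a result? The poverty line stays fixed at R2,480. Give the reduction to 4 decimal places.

0.1667

Before: below the line — R1,700, R2,240; headcount ratio = 0.333333.
After the R380 transfer: below the line — R2,080; headcount ratio = 0.166667.
Reduction = 0.333333 − 0.166667 = 0.1667.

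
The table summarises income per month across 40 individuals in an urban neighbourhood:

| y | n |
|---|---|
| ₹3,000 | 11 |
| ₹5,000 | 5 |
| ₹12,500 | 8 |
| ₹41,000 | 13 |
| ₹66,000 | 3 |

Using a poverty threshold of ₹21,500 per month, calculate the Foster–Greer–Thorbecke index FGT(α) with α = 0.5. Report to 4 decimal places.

0.4940

Poor units: 11×₹3,000, 5×₹5,000, 8×₹12,500 (q = 24 of N = 40).
Relative gaps: (21500−3000)/21500 = 0.8605 (×11); (21500−5000)/21500 = 0.7674 (×5); (21500−12500)/21500 = 0.4186 (×8).
Raised to α = 0.5: 0.92761 (×11); 0.87604 (×5); 0.64700 (×8).
Sum = 19.759900; FGT(0.5) = 19.759900 / 40 = 0.4940.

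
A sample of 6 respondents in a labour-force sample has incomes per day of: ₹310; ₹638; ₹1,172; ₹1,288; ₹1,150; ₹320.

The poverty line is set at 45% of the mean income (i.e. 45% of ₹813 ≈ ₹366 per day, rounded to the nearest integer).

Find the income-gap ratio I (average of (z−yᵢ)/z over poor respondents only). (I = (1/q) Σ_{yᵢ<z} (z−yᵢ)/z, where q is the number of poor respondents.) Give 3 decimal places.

0.139

Below the line: ₹310, ₹320 (q = 2 of N = 6).
Shortfall ratios (z−y)/z: 0.1530, 0.1257; sum = 0.278689.
I averages over the q = 2 poor units only: 0.278689 / 2 = 0.139.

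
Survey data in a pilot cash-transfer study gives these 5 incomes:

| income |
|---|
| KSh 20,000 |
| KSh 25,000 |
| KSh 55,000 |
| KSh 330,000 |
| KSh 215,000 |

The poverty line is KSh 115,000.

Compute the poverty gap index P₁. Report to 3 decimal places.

Below z: KSh 20,000, KSh 25,000, KSh 55,000 (q = 3 of N = 5).
Normalized shortfalls: (115000−20000)/115000 = 0.8261; (115000−25000)/115000 = 0.7826; (115000−55000)/115000 = 0.5217.
Σ = 2.130435. Dividing by the full population N = 5 gives P₁ = 0.426.

0.426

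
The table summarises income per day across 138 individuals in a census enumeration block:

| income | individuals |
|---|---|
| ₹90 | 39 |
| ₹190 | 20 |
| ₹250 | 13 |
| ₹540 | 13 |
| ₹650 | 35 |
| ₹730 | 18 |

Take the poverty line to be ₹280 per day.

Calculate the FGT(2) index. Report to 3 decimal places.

Incomes under z: 39×₹90, 20×₹190, 13×₹250 (q = 72 of N = 138).
Relative gaps: (280−90)/280 = 0.6786 (×39); (280−190)/280 = 0.3214 (×20); (280−250)/280 = 0.1071 (×13).
Squared: 0.4605 (×39); 0.1033 (×20); 0.0115 (×13).
Sum = 20.173469; P₂ = 20.173469 / 138 = 0.146.

0.146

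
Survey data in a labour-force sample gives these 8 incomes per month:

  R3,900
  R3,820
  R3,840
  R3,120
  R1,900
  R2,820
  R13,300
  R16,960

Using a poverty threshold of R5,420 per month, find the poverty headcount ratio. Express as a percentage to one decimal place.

75.0%

6 of the 8 workers have income below R5,420.
H = 6/8 = 75.0%.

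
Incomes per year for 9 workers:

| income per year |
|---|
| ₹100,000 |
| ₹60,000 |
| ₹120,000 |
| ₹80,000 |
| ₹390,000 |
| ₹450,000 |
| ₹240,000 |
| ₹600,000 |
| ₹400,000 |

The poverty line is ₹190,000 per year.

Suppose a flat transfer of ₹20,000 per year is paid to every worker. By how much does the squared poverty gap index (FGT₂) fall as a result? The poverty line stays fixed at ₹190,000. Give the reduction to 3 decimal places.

0.044

Before: below the line — ₹60,000, ₹80,000, ₹100,000, ₹120,000; squared poverty gap index (FGT₂) = 0.12927.
After the ₹20,000 transfer: below the line — ₹80,000, ₹100,000, ₹120,000, ₹140,000; squared poverty gap index (FGT₂) = 0.08495.
Reduction = 0.12927 − 0.08495 = 0.044.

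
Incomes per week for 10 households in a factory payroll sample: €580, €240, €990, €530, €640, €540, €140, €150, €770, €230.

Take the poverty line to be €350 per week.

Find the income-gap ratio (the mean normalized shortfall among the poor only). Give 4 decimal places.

0.4571

Incomes under z: €140, €150, €230, €240 (q = 4 of N = 10).
Shortfall ratios (z−y)/z: 0.6000, 0.5714, 0.3429, 0.3143; sum = 1.828571.
I averages over the q = 4 poor units only: 1.828571 / 4 = 0.4571.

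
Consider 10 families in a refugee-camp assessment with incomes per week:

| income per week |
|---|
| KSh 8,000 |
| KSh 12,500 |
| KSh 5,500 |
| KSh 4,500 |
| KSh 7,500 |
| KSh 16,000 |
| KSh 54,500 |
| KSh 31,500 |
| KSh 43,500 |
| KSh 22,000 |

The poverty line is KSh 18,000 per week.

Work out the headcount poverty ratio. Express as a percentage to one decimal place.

60.0%

6 of the 10 families have income below KSh 18,000.
H = 6/10 = 60.0%.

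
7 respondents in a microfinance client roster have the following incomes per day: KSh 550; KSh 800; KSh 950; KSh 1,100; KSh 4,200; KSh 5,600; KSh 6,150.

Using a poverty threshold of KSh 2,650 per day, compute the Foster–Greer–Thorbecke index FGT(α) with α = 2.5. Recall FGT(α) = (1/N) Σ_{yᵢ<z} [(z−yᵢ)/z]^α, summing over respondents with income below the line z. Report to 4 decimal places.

Below the line: KSh 550, KSh 800, KSh 950, KSh 1,100 (q = 4 of N = 7).
Gap ratios (z−y)/z: (2650−550)/2650 = 0.7925; (2650−800)/2650 = 0.6981; (2650−950)/2650 = 0.6415; (2650−1100)/2650 = 0.5849.
Raised to α = 2.5: 0.55903; 0.40721; 0.32962; 0.26165.
Sum = 1.557496; FGT(2.5) = 1.557496 / 7 = 0.2225.

0.2225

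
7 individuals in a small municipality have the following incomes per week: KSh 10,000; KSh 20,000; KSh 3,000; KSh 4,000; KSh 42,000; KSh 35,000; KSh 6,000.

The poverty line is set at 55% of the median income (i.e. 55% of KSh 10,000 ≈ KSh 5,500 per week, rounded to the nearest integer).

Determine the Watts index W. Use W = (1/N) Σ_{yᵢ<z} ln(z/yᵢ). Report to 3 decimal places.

Incomes under z: KSh 3,000, KSh 4,000 (q = 2 of N = 7).
ln(z/y) terms: ln(5500/3000) = 0.6061; ln(5500/4000) = 0.3185.
W = 0.924590 / 7 = 0.132.

0.132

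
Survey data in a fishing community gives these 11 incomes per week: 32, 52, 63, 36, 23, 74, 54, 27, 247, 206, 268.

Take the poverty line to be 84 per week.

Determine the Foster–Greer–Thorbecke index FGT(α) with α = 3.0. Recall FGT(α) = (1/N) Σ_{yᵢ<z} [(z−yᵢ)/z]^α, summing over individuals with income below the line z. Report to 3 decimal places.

0.112

Incomes under z: 23, 27, 32, 36, 52, 54, 63, 74 (q = 8 of N = 11).
Shortfall ratios: (84−23)/84 = 0.7262; (84−27)/84 = 0.6786; (84−32)/84 = 0.6190; (84−36)/84 = 0.5714; (84−52)/84 = 0.3810; (84−54)/84 = 0.3571; (84−63)/84 = 0.2500; (84−74)/84 = 0.1190.
Raised to α = 3.0: 0.38296; 0.31245; 0.23723; 0.18659; 0.05529; 0.04555; 0.01562; 0.00169.
Sum = 1.237385; FGT(3.0) = 1.237385 / 11 = 0.112.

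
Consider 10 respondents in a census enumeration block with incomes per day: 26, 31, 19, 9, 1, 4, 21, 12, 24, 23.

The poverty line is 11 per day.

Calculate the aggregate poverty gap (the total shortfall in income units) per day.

Below z: 1, 4, 9 (q = 3 of N = 10).
Individual gaps: 11−1 = 10; 11−4 = 7; 11−9 = 2.
Aggregate gap = 19.

19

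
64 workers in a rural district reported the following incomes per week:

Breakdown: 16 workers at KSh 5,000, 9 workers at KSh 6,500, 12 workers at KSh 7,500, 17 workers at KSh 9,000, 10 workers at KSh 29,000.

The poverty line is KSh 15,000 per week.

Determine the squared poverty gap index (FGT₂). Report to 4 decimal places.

0.2456

Incomes under z: 16×KSh 5,000, 9×KSh 6,500, 12×KSh 7,500, 17×KSh 9,000 (q = 54 of N = 64).
Shortfall ratios: (15000−5000)/15000 = 0.6667 (×16); (15000−6500)/15000 = 0.5667 (×9); (15000−7500)/15000 = 0.5000 (×12); (15000−9000)/15000 = 0.4000 (×17).
Squared: 0.4444 (×16); 0.3211 (×9); 0.2500 (×12); 0.1600 (×17).
Sum = 15.721111; P₂ = 15.721111 / 64 = 0.2456.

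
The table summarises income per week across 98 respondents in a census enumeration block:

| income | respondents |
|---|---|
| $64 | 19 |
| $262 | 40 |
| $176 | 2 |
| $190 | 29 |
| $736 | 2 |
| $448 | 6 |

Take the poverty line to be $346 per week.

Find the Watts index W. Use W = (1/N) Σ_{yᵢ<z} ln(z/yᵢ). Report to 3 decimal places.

Incomes under z: 19×$64, 2×$176, 29×$190, 40×$262 (q = 90 of N = 98).
Log shortfalls: ln(346/64) = 1.6876 (×19); ln(346/176) = 0.6760 (×2); ln(346/190) = 0.5994 (×29); ln(346/262) = 0.2781 (×40).
W = 61.922265 / 98 = 0.632.

0.632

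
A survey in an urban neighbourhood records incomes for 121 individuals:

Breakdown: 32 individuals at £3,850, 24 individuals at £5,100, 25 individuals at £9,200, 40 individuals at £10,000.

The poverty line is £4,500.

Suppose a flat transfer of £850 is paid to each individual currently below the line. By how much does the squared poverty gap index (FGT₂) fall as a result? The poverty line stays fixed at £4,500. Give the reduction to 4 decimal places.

0.0055

Before: below the line — 32×£3,850; squared poverty gap index (FGT₂) = 0.005518.
After the £850 transfer: below the line — none; squared poverty gap index (FGT₂) = 0.000000.
Reduction = 0.005518 − 0.000000 = 0.0055.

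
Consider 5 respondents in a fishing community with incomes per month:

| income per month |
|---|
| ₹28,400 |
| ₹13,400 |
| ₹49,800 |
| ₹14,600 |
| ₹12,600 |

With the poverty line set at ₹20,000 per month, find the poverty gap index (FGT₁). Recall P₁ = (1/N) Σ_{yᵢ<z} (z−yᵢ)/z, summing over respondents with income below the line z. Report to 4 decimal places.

Poor units: ₹12,600, ₹13,400, ₹14,600 (q = 3 of N = 5).
Shortfall ratios: (20000−12600)/20000 = 0.3700; (20000−13400)/20000 = 0.3300; (20000−14600)/20000 = 0.2700.
Σ = 0.970000. Dividing by the full population N = 5 gives P₁ = 0.1940.

0.1940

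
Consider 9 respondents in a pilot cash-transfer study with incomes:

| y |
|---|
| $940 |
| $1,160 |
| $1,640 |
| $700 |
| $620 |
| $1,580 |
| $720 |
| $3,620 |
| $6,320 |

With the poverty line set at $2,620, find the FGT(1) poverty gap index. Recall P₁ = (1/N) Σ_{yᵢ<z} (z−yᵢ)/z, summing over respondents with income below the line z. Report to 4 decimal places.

0.4656

Below z: $620, $700, $720, $940, $1,160, $1,580, $1,640 (q = 7 of N = 9).
Normalized shortfalls: (2620−620)/2620 = 0.7634; (2620−700)/2620 = 0.7328; (2620−720)/2620 = 0.7252; (2620−940)/2620 = 0.6412; (2620−1160)/2620 = 0.5573; (2620−1580)/2620 = 0.3969; (2620−1640)/2620 = 0.3740.
Σ = 4.190840. Dividing by the full population N = 9 gives P₁ = 0.4656.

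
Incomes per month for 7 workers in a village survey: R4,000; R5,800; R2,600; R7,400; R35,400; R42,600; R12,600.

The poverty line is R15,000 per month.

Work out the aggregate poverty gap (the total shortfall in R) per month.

R42,600

Below the line: R2,600, R4,000, R5,800, R7,400, R12,600 (q = 5 of N = 7).
Individual gaps: 15000−2600 = 12400; 15000−4000 = 11000; 15000−5800 = 9200; 15000−7400 = 7600; 15000−12600 = 2400.
Aggregate gap = R42,600.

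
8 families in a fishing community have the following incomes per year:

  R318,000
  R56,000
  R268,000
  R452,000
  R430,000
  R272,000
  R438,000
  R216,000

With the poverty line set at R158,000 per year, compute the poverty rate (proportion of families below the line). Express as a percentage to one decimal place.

12.5%

1 of the 8 families have income below R158,000.
H = 1/8 = 12.5%.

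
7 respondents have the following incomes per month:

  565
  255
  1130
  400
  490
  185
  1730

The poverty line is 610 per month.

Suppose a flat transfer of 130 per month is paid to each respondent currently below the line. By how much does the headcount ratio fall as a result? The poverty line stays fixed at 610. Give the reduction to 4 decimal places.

Before: below the line — 185, 255, 400, 490, 565; headcount ratio = 0.714286.
After the 130 transfer: below the line — 315, 385, 530; headcount ratio = 0.428571.
Reduction = 0.714286 − 0.428571 = 0.2857.

0.2857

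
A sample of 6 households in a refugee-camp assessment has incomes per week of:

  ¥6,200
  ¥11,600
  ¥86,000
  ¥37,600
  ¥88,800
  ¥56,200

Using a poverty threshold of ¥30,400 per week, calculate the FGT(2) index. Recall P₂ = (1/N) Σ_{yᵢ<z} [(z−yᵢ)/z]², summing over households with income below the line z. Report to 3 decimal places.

0.169

Below the line: ¥6,200, ¥11,600 (q = 2 of N = 6).
Gap ratios (z−y)/z: (30400−6200)/30400 = 0.7961; (30400−11600)/30400 = 0.6184.
Squared: 0.6337; 0.3824.
Sum = 1.016144; P₂ = 1.016144 / 6 = 0.169.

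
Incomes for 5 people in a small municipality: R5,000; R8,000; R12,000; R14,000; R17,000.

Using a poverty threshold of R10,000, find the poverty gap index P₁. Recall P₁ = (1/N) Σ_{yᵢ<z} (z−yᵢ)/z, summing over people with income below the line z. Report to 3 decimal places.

Below z: R5,000, R8,000 (q = 2 of N = 5).
Gap ratios (z−y)/z: (10000−5000)/10000 = 0.5000; (10000−8000)/10000 = 0.2000.
Sum of shortfalls = 0.700000; P₁ averages over all N: 0.700000 / 5 = 0.140.

0.140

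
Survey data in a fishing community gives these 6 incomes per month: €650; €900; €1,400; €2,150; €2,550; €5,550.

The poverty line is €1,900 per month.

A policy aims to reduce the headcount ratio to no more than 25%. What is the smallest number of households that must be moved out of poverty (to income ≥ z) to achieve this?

2

Currently q = 3 of N = 6 are below the line (H = 0.500).
A headcount ratio of at most 25% allows at most ⌊0.25 × 6⌋ = 1 poor households.
So at least 3 − 1 = 2 must be lifted.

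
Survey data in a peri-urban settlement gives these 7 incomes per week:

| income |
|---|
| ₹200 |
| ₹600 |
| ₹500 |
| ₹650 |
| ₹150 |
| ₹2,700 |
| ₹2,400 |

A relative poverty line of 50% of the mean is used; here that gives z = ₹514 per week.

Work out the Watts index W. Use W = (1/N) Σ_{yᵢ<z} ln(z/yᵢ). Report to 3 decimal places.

Incomes under z: ₹150, ₹200, ₹500 (q = 3 of N = 7).
Log gaps: ln(514/150) = 1.2316; ln(514/200) = 0.9439; ln(514/500) = 0.0276.
W = 2.203109 / 7 = 0.315.

0.315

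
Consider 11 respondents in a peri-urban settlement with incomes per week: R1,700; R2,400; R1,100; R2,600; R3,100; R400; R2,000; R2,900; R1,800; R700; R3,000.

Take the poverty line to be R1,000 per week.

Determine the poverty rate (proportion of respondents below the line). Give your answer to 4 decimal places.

0.1818

2 of the 11 respondents have income below R1,000.
H = 2/11 = 0.1818.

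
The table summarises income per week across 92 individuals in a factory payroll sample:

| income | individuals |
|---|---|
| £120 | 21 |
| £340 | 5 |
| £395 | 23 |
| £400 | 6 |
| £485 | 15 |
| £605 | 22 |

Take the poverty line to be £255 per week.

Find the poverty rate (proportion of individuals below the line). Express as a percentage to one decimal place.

21 of the 92 individuals have income below £255.
H = 21/92 = 22.8%.

22.8%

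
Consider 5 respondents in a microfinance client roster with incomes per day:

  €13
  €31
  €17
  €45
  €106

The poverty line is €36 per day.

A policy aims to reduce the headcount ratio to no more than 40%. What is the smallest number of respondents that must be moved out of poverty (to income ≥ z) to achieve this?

3 of the 5 respondents are poor, so H = 3/5 = 0.600.
A headcount ratio of at most 40% allows at most ⌊0.40 × 5⌋ = 2 poor respondents.
So at least 3 − 2 = 1 must be lifted.

1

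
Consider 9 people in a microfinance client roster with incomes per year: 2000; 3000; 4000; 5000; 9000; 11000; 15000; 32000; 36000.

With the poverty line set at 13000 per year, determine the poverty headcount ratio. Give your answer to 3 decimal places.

6 of the 9 people have income below 13000.
H = 6/9 = 0.667.

0.667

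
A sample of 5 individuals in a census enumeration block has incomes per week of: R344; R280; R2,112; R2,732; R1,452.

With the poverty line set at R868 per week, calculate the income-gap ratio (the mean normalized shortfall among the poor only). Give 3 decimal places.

Incomes under z: R280, R344 (q = 2 of N = 5).
Shortfall ratios (z−y)/z: 0.6774, 0.6037; sum = 1.281106.
The income-gap ratio divides by q (the poor only): 1.281106 / 2 = 0.641.

0.641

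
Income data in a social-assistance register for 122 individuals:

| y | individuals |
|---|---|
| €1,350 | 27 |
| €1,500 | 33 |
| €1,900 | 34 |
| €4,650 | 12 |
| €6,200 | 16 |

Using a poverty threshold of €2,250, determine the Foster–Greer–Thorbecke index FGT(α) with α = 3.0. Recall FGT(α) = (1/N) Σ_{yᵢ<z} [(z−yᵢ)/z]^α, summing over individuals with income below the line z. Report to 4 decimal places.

0.0252

Below the line: 27×€1,350, 33×€1,500, 34×€1,900 (q = 94 of N = 122).
Shortfall ratios: (2250−1350)/2250 = 0.4000 (×27); (2250−1500)/2250 = 0.3333 (×33); (2250−1900)/2250 = 0.1556 (×34).
Raised to α = 3.0: 0.06400 (×27); 0.03704 (×33); 0.00376 (×34).
Sum = 3.078200; FGT(3.0) = 3.078200 / 122 = 0.0252.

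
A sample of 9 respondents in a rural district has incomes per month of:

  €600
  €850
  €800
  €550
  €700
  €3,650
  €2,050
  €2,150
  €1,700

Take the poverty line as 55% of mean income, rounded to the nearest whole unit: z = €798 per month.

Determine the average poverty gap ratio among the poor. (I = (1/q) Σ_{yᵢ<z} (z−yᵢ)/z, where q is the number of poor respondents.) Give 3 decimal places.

Below the line: €550, €600, €700 (q = 3 of N = 9).
Shortfall ratios (z−y)/z: 0.3108, 0.2481, 0.1228; sum = 0.681704.
I averages over the q = 3 poor units only: 0.681704 / 3 = 0.227.

0.227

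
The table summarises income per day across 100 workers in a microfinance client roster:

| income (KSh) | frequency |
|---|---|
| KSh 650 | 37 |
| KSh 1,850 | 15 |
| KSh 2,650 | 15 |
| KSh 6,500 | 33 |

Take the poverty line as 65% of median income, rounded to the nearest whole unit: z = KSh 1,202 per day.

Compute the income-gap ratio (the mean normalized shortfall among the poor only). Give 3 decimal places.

Below z: 37×KSh 650 (q = 37 of N = 100).
Relative gaps: 0.4592 (×37); sum = 16.991681.
The income-gap ratio divides by q (the poor only): 16.991681 / 37 = 0.459.

0.459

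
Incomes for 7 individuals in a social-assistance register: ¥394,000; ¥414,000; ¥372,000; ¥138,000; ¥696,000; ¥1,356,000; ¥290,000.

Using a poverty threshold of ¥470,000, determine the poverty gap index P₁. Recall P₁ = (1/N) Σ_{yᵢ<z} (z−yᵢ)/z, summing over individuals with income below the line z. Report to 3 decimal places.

0.226

Incomes under z: ¥138,000, ¥290,000, ¥372,000, ¥394,000, ¥414,000 (q = 5 of N = 7).
Relative gaps: (470000−138000)/470000 = 0.7064; (470000−290000)/470000 = 0.3830; (470000−372000)/470000 = 0.2085; (470000−394000)/470000 = 0.1617; (470000−414000)/470000 = 0.1191.
Sum of shortfalls = 1.578723; P₁ averages over all N: 1.578723 / 7 = 0.226.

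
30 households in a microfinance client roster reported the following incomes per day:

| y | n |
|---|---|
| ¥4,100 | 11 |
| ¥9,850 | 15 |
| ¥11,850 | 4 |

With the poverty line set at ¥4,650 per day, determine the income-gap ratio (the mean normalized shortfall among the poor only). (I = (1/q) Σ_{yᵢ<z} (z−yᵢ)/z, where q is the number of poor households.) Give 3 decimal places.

0.118

Poor units: 11×¥4,100 (q = 11 of N = 30).
Relative gaps: 0.1183 (×11); sum = 1.301075.
I averages over the q = 11 poor units only: 1.301075 / 11 = 0.118.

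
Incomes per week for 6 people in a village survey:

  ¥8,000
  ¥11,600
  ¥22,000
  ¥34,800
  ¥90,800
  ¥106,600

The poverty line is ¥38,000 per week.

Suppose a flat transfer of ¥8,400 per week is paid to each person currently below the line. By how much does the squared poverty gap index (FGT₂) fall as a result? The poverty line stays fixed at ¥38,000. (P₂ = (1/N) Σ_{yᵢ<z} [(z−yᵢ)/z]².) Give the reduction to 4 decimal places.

0.1171

Before: below the line — ¥8,000, ¥11,600, ¥22,000, ¥34,800; squared poverty gap index (FGT₂) = 0.215051.
After the ¥8,400 transfer: below the line — ¥16,400, ¥20,000, ¥30,400; squared poverty gap index (FGT₂) = 0.097913.
Reduction = 0.215051 − 0.097913 = 0.1171.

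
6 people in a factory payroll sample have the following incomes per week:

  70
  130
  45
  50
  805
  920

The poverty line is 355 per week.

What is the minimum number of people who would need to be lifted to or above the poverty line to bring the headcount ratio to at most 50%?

4 of the 6 people are poor, so H = 4/6 = 0.667.
A headcount ratio of at most 50% allows at most ⌊0.50 × 6⌋ = 3 poor people.
So at least 4 − 3 = 1 must be lifted.

1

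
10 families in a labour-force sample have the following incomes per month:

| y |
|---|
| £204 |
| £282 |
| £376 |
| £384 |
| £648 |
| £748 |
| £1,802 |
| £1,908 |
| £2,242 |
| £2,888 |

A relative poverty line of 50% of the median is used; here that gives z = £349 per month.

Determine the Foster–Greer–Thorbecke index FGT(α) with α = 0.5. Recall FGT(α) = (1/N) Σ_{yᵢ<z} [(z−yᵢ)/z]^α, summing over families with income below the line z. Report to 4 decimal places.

Below z: £204, £282 (q = 2 of N = 10).
Gap ratios (z−y)/z: (349−204)/349 = 0.4155; (349−282)/349 = 0.1920.
Raised to α = 0.5: 0.64457; 0.43815.
Sum = 1.082724; FGT(0.5) = 1.082724 / 10 = 0.1083.

0.1083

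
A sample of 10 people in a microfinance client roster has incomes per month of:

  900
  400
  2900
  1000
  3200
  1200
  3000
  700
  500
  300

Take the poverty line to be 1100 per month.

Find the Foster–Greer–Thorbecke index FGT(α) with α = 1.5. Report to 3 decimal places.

0.185

Below the line: 300, 400, 500, 700, 900, 1000 (q = 6 of N = 10).
Normalized shortfalls: (1100−300)/1100 = 0.7273; (1100−400)/1100 = 0.6364; (1100−500)/1100 = 0.5455; (1100−700)/1100 = 0.3636; (1100−900)/1100 = 0.1818; (1100−1000)/1100 = 0.0909.
Raised to α = 1.5: 0.62022; 0.50764; 0.40284; 0.21928; 0.07753; 0.02741.
Sum = 1.854926; FGT(1.5) = 1.854926 / 10 = 0.185.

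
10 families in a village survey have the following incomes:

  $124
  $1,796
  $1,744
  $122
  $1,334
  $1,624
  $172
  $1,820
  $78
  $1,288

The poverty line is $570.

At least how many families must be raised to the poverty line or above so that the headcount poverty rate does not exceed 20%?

Currently q = 4 of N = 10 are below the line (H = 0.400).
A headcount ratio of at most 20% allows at most ⌊0.20 × 10⌋ = 2 poor families.
So at least 4 − 2 = 2 must be lifted.

2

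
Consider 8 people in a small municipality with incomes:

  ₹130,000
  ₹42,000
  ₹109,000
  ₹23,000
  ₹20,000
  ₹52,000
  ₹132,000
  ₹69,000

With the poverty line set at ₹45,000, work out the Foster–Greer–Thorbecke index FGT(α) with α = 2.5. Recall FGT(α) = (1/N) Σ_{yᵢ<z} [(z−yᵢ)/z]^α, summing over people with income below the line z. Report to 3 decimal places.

Below z: ₹20,000, ₹23,000, ₹42,000 (q = 3 of N = 8).
Relative gaps: (45000−20000)/45000 = 0.5556; (45000−23000)/45000 = 0.4889; (45000−42000)/45000 = 0.0667.
Raised to α = 2.5: 0.23005; 0.16712; 0.00115.
Sum = 0.398315; FGT(2.5) = 0.398315 / 8 = 0.050.

0.050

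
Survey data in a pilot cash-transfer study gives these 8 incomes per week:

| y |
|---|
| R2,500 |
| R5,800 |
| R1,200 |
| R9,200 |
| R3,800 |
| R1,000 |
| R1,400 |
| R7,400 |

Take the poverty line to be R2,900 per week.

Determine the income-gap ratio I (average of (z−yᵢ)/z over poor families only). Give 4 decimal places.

0.4741

Incomes under z: R1,000, R1,200, R1,400, R2,500 (q = 4 of N = 8).
Relative gaps: 0.6552, 0.5862, 0.5172, 0.1379; sum = 1.896552.
The income-gap ratio divides by q (the poor only): 1.896552 / 4 = 0.4741.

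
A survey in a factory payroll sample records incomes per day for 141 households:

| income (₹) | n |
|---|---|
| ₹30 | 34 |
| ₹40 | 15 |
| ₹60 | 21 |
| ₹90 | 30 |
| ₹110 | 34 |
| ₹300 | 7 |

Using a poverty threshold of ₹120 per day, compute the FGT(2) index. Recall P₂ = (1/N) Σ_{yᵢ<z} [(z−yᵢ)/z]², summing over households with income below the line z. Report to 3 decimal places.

Below the line: 34×₹30, 15×₹40, 21×₹60, 30×₹90, 34×₹110 (q = 134 of N = 141).
Shortfall ratios: (120−30)/120 = 0.7500 (×34); (120−40)/120 = 0.6667 (×15); (120−60)/120 = 0.5000 (×21); (120−90)/120 = 0.2500 (×30); (120−110)/120 = 0.0833 (×34).
Squared: 0.5625 (×34); 0.4444 (×15); 0.2500 (×21); 0.0625 (×30); 0.0069 (×34).
Sum = 33.152778; P₂ = 33.152778 / 141 = 0.235.

0.235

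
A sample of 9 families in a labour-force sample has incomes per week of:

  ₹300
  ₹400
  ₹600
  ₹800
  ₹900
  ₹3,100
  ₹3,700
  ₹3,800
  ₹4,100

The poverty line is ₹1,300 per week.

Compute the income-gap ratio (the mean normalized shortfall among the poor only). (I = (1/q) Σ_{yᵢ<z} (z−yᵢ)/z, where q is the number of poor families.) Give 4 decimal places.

0.5385

Below the line: ₹300, ₹400, ₹600, ₹800, ₹900 (q = 5 of N = 9).
Relative gaps: 0.7692, 0.6923, 0.5385, 0.3846, 0.3077; sum = 2.692308.
I averages over the q = 5 poor units only: 2.692308 / 5 = 0.5385.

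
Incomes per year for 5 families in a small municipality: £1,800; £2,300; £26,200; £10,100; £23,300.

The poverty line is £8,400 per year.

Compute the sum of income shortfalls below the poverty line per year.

Below the line: £1,800, £2,300 (q = 2 of N = 5).
Individual gaps: 8400−1800 = 6600; 8400−2300 = 6100.
Aggregate gap = £12,700.

£12,700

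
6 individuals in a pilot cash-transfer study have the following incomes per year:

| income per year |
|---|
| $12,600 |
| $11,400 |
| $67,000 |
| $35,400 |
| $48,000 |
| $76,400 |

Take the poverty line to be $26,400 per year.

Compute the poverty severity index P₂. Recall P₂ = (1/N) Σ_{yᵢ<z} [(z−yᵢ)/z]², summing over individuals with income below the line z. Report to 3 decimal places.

0.099

Below z: $11,400, $12,600 (q = 2 of N = 6).
Relative gaps: (26400−11400)/26400 = 0.5682; (26400−12600)/26400 = 0.5227.
Squared: 0.3228; 0.2732.
Sum = 0.596074; P₂ = 0.596074 / 6 = 0.099.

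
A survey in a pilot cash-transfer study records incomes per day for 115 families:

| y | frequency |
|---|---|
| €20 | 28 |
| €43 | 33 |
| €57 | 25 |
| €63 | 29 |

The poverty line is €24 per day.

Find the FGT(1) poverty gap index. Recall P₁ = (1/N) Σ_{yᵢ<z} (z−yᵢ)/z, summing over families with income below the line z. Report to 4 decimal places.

Below z: 28×€20 (q = 28 of N = 115).
Shortfall ratios: (24−20)/24 = 0.1667 (×28).
Sum of shortfalls = 4.666667; P₁ averages over all N: 4.666667 / 115 = 0.0406.

0.0406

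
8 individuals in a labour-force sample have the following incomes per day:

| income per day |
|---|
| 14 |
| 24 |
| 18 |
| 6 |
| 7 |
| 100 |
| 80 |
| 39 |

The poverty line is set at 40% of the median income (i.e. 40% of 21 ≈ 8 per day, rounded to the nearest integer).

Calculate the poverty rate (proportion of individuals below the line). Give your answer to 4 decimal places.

0.2500

2 of the 8 individuals have income below 8.
H = 2/8 = 0.2500.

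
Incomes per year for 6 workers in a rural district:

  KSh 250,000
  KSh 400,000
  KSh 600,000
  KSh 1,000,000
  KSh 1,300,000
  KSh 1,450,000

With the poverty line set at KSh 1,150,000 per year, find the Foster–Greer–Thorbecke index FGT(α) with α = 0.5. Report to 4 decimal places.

0.4575

Incomes under z: KSh 250,000, KSh 400,000, KSh 600,000, KSh 1,000,000 (q = 4 of N = 6).
Shortfall ratios: (1150000−250000)/1150000 = 0.7826; (1150000−400000)/1150000 = 0.6522; (1150000−600000)/1150000 = 0.4783; (1150000−1000000)/1150000 = 0.1304.
Raised to α = 0.5: 0.88465; 0.80757; 0.69156; 0.36116.
Sum = 2.744946; FGT(0.5) = 2.744946 / 6 = 0.4575.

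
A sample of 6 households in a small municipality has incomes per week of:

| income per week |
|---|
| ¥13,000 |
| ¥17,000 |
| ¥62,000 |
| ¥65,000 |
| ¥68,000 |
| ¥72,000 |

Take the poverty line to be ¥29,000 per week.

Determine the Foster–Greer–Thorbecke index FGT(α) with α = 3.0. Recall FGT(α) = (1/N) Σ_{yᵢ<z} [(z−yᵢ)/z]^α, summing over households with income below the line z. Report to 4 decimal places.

0.0398

Poor units: ¥13,000, ¥17,000 (q = 2 of N = 6).
Shortfall ratios: (29000−13000)/29000 = 0.5517; (29000−17000)/29000 = 0.4138.
Raised to α = 3.0: 0.16794; 0.07085.
Sum = 0.238796; FGT(3.0) = 0.238796 / 6 = 0.0398.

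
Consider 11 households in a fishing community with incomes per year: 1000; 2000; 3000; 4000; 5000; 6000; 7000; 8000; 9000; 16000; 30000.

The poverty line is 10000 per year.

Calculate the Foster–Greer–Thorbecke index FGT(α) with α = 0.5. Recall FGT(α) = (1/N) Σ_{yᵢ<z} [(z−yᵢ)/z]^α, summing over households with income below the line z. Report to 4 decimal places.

0.5550

Incomes under z: 1000, 2000, 3000, 4000, 5000, 6000, 7000, 8000, 9000 (q = 9 of N = 11).
Normalized shortfalls: (10000−1000)/10000 = 0.9000; (10000−2000)/10000 = 0.8000; (10000−3000)/10000 = 0.7000; (10000−4000)/10000 = 0.6000; (10000−5000)/10000 = 0.5000; (10000−6000)/10000 = 0.4000; (10000−7000)/10000 = 0.3000; (10000−8000)/10000 = 0.2000; (10000−9000)/10000 = 0.1000.
Raised to α = 0.5: 0.94868; 0.89443; 0.83666; 0.77460; 0.70711; 0.63246; 0.54772; 0.44721; 0.31623.
Sum = 6.105093; FGT(0.5) = 6.105093 / 11 = 0.5550.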